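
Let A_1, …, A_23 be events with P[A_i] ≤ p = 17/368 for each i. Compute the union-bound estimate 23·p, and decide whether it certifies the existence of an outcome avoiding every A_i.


Union bound: P[∪_{i=1}^{23} A_i] ≤ Σ_i P[A_i] ≤ 23·p = 23·(17/368) = 17/16.
Numerically: 17/16 ≈ 1.06250.
Is 17/16 < 1? NO.
Since the bound 17/16 is ≥ 1, the union bound is uninformative here; it does NOT by itself certify existence.

23·p = 17/16 ≈ 1.06250; existence NOT certified by the union bound.


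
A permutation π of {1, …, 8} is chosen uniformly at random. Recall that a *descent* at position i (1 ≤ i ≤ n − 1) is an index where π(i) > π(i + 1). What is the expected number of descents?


Write X = Σ X_I over i = 1, …, 7, with X_I the indicator of one descent.
There are 7 indicators.
For each fixed i, the pair (π(i), π(i+1)) is a uniformly random ordered pair of distinct values from {1, …, 8}; by symmetry P[π(i) > π(i+1)] = 1/2.
By linearity: E[X] = 7 · (1/2) = (8 − 1) · (1/2) = 7/2 ≈ 3.500.

E[X] = 7/2 = 3.500.


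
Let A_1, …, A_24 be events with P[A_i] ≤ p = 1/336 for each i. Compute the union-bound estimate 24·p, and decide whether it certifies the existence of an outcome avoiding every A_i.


Union bound: P[∪_{i=1}^{24} A_i] ≤ Σ_i P[A_i] ≤ 24·p = 24·(1/336) = 1/14.
Numerically: 1/14 ≈ 0.0714286.
Is 1/14 < 1? YES.
Since P[∪ A_i] ≤ 1/14 < 1, the complement has P[∩ A_i^c] ≥ 1 − 1/14 = 13/14 > 0, so some outcome avoids every A_i.

24·p = 1/14 ≈ 0.0714286; existence CERTIFIED by the union bound.


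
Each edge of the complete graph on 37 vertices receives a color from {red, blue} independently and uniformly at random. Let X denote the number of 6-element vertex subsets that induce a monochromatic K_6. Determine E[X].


Let X = Σ_S X_S over the C(37, 6) = 2324784 subsets S of size 6, where X_S = 1 if the K_6 on S is monochromatic.
For a fixed S, the K_6 on S has C(6, 2) = 15 edges. P[all 15 edges red] = (1/2)^15, and likewise for blue, so P[monochromatic] = 2·(1/2)^15 = 2^{1 − 15} = 1/16384.
Summing: E[X] = C(37, 6) · 2^{1 − 15} = 2324784 · 1/16384 = 145299/1024.
Numerically: E[X] ≈ 141.8936.

E[X] = C(37,6)·2^(1−C(6,2)) = 145299/1024 ≈ 141.8936.


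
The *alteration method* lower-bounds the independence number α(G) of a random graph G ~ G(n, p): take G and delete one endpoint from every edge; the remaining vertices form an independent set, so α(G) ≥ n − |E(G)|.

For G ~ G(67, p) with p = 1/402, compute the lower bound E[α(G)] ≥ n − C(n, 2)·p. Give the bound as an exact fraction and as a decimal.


E[|E(G)|] = C(67, 2)·p = 2211 · (1/402) = 11/2.
E[α(G)] ≥ n − E[|E(G)|] = 67 − 11/2 = 123/2.
Numerically: ≈ 61.5000.
(This is only a lower bound; the true E[α(G)] may be larger.)

E[α(G)] ≥ 123/2 ≈ 61.5000.


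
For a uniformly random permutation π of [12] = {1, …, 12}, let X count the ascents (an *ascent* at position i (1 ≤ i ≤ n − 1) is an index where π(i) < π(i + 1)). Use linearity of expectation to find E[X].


Write X = Σ X_I over i = 1, …, 11, with X_I the indicator of one ascent.
There are 11 indicators.
For each fixed i, the pair (π(i), π(i+1)) is a uniformly random ordered pair of distinct values from {1, …, 12}; by symmetry P[π(i) < π(i+1)] = 1/2.
By linearity: E[X] = 11 · (1/2) = (12 − 1) · (1/2) = 11/2 ≈ 5.50000.

E[X] = 11/2 = 5.50000.


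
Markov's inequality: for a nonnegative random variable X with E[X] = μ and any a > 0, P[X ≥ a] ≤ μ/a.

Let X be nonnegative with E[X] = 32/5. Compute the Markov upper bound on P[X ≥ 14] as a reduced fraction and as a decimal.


μ = E[X] = 32/5, a = 14.
Markov: P[X ≥ 14] ≤ μ/a = (32/5)/14 = 16/35.
Numerically: ≈ 0.4571.
(Since a = 14 > μ = 6.4000, the bound 16/35 is < 1 and informative.)

P[X ≥ 14] ≤ 16/35 ≈ 0.4571.


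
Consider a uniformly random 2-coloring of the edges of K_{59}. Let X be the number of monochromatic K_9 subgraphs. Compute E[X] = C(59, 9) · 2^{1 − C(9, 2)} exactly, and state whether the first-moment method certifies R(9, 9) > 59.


E[X] = C(59, 9) · 2^{1 − 36} = 12565671261 · 2^{−35} = 12565671261/34359738368.
As a reduced fraction: E[X] = 12565671261/34359738368 ≈ 0.366.
Is E[X] < 1? YES.
Since E[X] < 1, there exists a 2-coloring of K_{59} with no monochromatic K_9; hence R(9, 9) > 59.

E[X] = 12565671261/34359738368 ≈ 0.366; E[X] < 1, so R(9, 9) > 59.


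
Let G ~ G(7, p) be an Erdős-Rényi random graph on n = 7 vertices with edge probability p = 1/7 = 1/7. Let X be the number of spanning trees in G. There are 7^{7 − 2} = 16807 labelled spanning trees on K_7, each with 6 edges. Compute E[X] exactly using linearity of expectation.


K_7 has 7^{7 − 2} = 16807 labelled spanning trees.
For each such spanning tree H, let X_H = 1 if all 6 edges of H are present in G. Then P[X_H = 1] = p^{6} = (1/7)^{6} = 1/117649.
By linearity: E[X] = Σ_H E[X_H] = 16807 · p^{6} = 16807 · 1/117649 = 1/7.
Numerically: E[X] ≈ 0.142857.

E[X] = 16807 · (1/7)^{6} = 1/7 ≈ 0.142857.


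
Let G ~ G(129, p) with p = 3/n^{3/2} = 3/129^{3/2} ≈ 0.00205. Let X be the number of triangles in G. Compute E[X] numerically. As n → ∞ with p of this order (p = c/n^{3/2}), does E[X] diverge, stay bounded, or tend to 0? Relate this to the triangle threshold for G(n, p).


Number of potential triangles: C(129, 3) = 349504.
Each occurs with probability p³ ≈ (0.00205)³ ≈ 8.58440e-09.
By linearity: E[X] = C(129, 3)·p³ ≈ 349504 · 8.58440e-09 ≈ 0.003.
Since α = 3/2 > 1, p = c/n^{3/2} = o(1/n) is below the triangle threshold p ~ 1/n. Asymptotically E[X] ~ (c³/6)·n^{3(1−α)} = (3³/6)·n^{-1.5} → 0, so by Markov's inequality G has no triangles w.h.p.

E[X] ≈ 0.003; in regime p = Θ(1/n^{3/2}) E[X] tends to 0 (below the triangle threshold p ~ 1/n).


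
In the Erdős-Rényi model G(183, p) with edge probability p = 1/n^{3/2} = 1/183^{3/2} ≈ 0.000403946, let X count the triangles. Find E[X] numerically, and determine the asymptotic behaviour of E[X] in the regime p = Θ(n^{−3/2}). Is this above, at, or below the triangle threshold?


Number of potential triangles: C(183, 3) = 1004731.
Each occurs with probability p³ ≈ (0.000403946)³ ≈ 6.59128509e-11.
By linearity: E[X] = C(183, 3)·p³ ≈ 1004731 · 6.59128509e-11 ≈ 0.000066.
Since α = 3/2 > 1, p = c/n^{3/2} = o(1/n) is below the triangle threshold p ~ 1/n. Asymptotically E[X] ~ (c³/6)·n^{3(1−α)} = (1³/6)·n^{-1.5} → 0, so by Markov's inequality G has no triangles w.h.p.

E[X] ≈ 0.000066; in regime p = Θ(1/n^{3/2}) E[X] tends to 0 (below the triangle threshold p ~ 1/n).


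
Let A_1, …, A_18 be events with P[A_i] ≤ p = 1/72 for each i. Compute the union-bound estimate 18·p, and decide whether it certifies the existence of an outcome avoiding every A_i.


Union bound: P[∪_{i=1}^{18} A_i] ≤ Σ_i P[A_i] ≤ 18·p = 18·(1/72) = 1/4.
Numerically: 1/4 ≈ 0.2500.
Is 1/4 < 1? YES.
Since P[∪ A_i] ≤ 1/4 < 1, the complement has P[∩ A_i^c] ≥ 1 − 1/4 = 3/4 > 0, so some outcome avoids every A_i.

18·p = 1/4 ≈ 0.2500; existence CERTIFIED by the union bound.


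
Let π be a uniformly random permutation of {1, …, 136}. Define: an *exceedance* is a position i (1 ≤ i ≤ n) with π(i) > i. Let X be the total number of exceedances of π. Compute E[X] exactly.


Write X = Σ_{i=1}^{136} X_i, where X_i = 1_{π(i) > i}.
For each fixed i, π(i) is uniform over {1, …, 136} (marginal of a uniform permutation), so P[π(i) > i] = (n − i)/n. Summing: Σ_{i=1}^{136} (n − i)/n = (0 + 1 + … + 135)/136 = 136(136 − 1)/(2·136) = (136 − 1)/2.
Hence E[X] = Σ_{i=1}^{136} (136 − i)/136 = 135/2 ≈ 67.50000.

E[X] = 135/2 = 67.50000.


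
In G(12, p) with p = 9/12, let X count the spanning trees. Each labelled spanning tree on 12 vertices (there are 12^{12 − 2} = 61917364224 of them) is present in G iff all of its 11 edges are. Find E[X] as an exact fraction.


K_12 has 12^{12 − 2} = 61917364224 labelled spanning trees.
For each such spanning tree H, let X_H = 1 if all 11 edges of H are present in G. Then P[X_H = 1] = p^{11} = (3/4)^{11} = 177147/4194304.
By linearity of expectation: E[X] = Σ_H E[X_H] = 61917364224 · p^{11} = 61917364224 · 177147/4194304 = 10460353203/4.
Numerically: E[X] ≈ 2.6151e+09.

E[X] = 61917364224 · (3/4)^{11} = 10460353203/4 ≈ 2.6151e+09.


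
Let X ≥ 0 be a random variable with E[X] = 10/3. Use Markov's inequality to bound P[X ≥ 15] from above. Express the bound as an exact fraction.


μ = E[X] = 10/3, a = 15.
Markov: P[X ≥ 15] ≤ μ/a = (10/3)/15 = 2/9.
Numerically: ≈ 0.22222.
(Since a = 15 > μ = 3.33333, the bound 2/9 is < 1 and informative.)

P[X ≥ 15] ≤ 2/9 ≈ 0.22222.


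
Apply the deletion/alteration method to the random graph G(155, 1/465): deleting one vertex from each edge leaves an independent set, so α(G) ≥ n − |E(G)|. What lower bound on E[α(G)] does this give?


E[|E(G)|] = C(155, 2)·p = 11935 · (1/465) = 77/3.
E[α(G)] ≥ n − E[|E(G)|] = 155 − 77/3 = 388/3.
Numerically: ≈ 129.333333.
(This is only a lower bound; the true E[α(G)] may be larger.)

E[α(G)] ≥ 388/3 ≈ 129.333333.


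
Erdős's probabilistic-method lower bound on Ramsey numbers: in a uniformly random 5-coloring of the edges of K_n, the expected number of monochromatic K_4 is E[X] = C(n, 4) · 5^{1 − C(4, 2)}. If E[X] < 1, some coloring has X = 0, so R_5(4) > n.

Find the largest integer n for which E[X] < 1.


We need C(n, 4) · 5^{1 − 6} < 1, i.e. C(n, 4) < 5^{6 − 1} = 3125.
Check values of n near the boundary:
  n = 16: C(16, 4) = 1820; 1820 < 3125? YES
  n = 17: C(17, 4) = 2380; 2380 < 3125? YES
  n = 18: C(18, 4) = 3060; 3060 < 3125? YES
  n = 19: C(19, 4) = 3876; 3876 < 3125? NO
The largest n with C(n, 4) < 3125 is n = 18 (where E[X] = 612/625 ≈ 0.979). Hence R_5(4) > 18, i.e. R_5(4) ≥ 19.

Largest n = 18; hence R_5(4) > 18.


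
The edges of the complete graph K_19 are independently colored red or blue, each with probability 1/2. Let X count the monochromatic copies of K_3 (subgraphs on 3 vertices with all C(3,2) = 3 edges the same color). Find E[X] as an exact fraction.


Let X = Σ_S X_S over the C(19, 3) = 969 subsets S of size 3, where X_S = 1 if the K_3 on S is monochromatic.
For a fixed S, the K_3 on S has C(3, 2) = 3 edges. P[all 3 edges red] = (1/2)^3, and likewise for blue, so P[monochromatic] = 2·(1/2)^3 = 2^{1 − 3} = 1/4.
By linearity: E[X] = C(19, 3) · 2^{1 − 3} = 969 · 1/4 = 969/4.
Numerically: E[X] ≈ 242.250.

E[X] = C(19,3)·2^(1−C(3,2)) = 969/4 ≈ 242.250.


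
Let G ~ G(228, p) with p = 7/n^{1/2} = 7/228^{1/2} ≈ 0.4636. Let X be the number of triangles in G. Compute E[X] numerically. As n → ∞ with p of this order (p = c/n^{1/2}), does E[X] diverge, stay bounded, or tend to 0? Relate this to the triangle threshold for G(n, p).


Number of potential triangles: C(228, 3) = 1949476.
Each occurs with probability p³ ≈ (0.4636)³ ≈ 9.963039e-02.
By linearity: E[X] = C(228, 3)·p³ ≈ 1949476 · 9.963039e-02 ≈ 194227.0628.
Since α = 1/2 < 1, p = c/n^{1/2} ≫ 1/n is above the triangle threshold p ~ 1/n. Asymptotically E[X] ~ (c³/6)·n^{3(1−α)} = (7³/6)·n^{1.5} → ∞; triangles are abundant w.h.p.

E[X] ≈ 194227.0628; in regime p = Θ(1/n^{1/2}) E[X] diverges (above the triangle threshold p ~ 1/n).


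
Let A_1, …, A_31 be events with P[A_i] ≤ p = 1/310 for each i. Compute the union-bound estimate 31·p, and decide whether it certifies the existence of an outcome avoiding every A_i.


Union bound: P[∪_{i=1}^{31} A_i] ≤ Σ_i P[A_i] ≤ 31·p = 31·(1/310) = 1/10.
Numerically: 1/10 ≈ 0.1000000.
Is 1/10 < 1? YES.
Since P[∪ A_i] ≤ 1/10 < 1, the complement has P[∩ A_i^c] ≥ 1 − 1/10 = 9/10 > 0, so some outcome avoids every A_i.

31·p = 1/10 ≈ 0.1000000; existence CERTIFIED by the union bound.


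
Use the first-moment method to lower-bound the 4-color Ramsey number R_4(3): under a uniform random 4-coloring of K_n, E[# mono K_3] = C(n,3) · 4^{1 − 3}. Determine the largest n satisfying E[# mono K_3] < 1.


We need C(n, 3) · 4^{1 − 3} < 1, i.e. C(n, 3) < 4^{3 − 1} = 16.
Check values of n near the boundary:
  n = 3: C(3, 3) = 1; 1 < 16? YES
  n = 4: C(4, 3) = 4; 4 < 16? YES
  n = 5: C(5, 3) = 10; 10 < 16? YES
  n = 6: C(6, 3) = 20; 20 < 16? NO
The largest n with C(n, 3) < 16 is n = 5 (where E[X] = 5/8 ≈ 0.6250000). Hence R_4(3) > 5, i.e. R_4(3) ≥ 6.

Largest n = 5; hence R_4(3) > 5.


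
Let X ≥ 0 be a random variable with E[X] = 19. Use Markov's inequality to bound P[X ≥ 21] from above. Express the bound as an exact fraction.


μ = E[X] = 19, a = 21.
Markov: P[X ≥ 21] ≤ μ/a = (19)/21 = 19/21.
Numerically: ≈ 0.9048.
(Since a = 21 > μ = 19.0000, the bound 19/21 is < 1 and informative.)

P[X ≥ 21] ≤ 19/21 ≈ 0.9048.


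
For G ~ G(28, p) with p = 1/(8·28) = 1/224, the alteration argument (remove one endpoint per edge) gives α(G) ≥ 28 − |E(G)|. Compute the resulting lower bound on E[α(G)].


E[|E(G)|] = C(28, 2)·p = 378 · (1/224) = 27/16.
E[α(G)] ≥ n − E[|E(G)|] = 28 − 27/16 = 421/16.
Numerically: ≈ 26.31250.
(This is only a lower bound; the true E[α(G)] may be larger.)

E[α(G)] ≥ 421/16 ≈ 26.31250.


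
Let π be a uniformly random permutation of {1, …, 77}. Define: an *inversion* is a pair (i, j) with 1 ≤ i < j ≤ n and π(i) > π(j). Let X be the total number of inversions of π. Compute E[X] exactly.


Write X = Σ X_I over the C(77, 2) = 2926 pairs i < j, with X_I the indicator of one inversion.
There are 2926 indicators.
For each fixed pair i < j, the values π(i) and π(j) are two distinct elements of {1, …, 77} in uniformly random order; by symmetry P[π(i) > π(j)] = 1/2.
By linearity: E[X] = 2926 · (1/2) = C(77, 2) · (1/2) = 2926/2 = 1463 ≈ 1463.00000.

E[X] = 1463 = 1463.00000.


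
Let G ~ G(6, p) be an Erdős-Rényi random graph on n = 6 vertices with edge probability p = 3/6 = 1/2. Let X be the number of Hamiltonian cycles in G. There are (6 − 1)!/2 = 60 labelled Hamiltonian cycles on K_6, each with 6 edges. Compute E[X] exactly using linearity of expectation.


K_6 has (6 − 1)!/2 = 60 labelled Hamiltonian cycles.
For each such Hamiltonian cycle H, let X_H = 1 if all 6 edges of H are present in G. Then P[X_H = 1] = p^{6} = (1/2)^{6} = 1/64.
By linearity: E[X] = Σ_H E[X_H] = 60 · p^{6} = 60 · 1/64 = 15/16.
Numerically: E[X] ≈ 0.9375.

E[X] = 60 · (1/2)^{6} = 15/16 ≈ 0.9375.


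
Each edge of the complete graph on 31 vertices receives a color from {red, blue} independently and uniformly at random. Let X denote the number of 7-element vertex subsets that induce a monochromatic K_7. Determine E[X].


Let X = Σ_S X_S over the C(31, 7) = 2629575 subsets S of size 7, where X_S = 1 if the K_7 on S is monochromatic.
For a fixed S, the K_7 on S has C(7, 2) = 21 edges. P[all 21 edges red] = (1/2)^21, and likewise for blue, so P[monochromatic] = 2·(1/2)^21 = 2^{1 − 21} = 1/1048576.
Summing: E[X] = C(31, 7) · 2^{1 − 21} = 2629575 · 1/1048576 = 2629575/1048576.
Numerically: E[X] ≈ 2.508.

E[X] = C(31,7)·2^(1−C(7,2)) = 2629575/1048576 ≈ 2.508.


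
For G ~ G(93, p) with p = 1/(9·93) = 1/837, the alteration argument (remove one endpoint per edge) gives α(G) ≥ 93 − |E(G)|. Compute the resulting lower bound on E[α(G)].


E[|E(G)|] = C(93, 2)·p = 4278 · (1/837) = 46/9.
E[α(G)] ≥ n − E[|E(G)|] = 93 − 46/9 = 791/9.
Numerically: ≈ 87.8889.
(This is only a lower bound; the true E[α(G)] may be larger.)

E[α(G)] ≥ 791/9 ≈ 87.8889.


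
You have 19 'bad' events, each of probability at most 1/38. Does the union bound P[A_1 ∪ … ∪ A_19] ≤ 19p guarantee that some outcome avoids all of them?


Union bound: P[∪_{i=1}^{19} A_i] ≤ Σ_i P[A_i] ≤ 19·p = 19·(1/38) = 1/2.
Numerically: 1/2 ≈ 0.500000.
Is 1/2 < 1? YES.
Since P[∪ A_i] ≤ 1/2 < 1, the complement has P[∩ A_i^c] ≥ 1 − 1/2 = 1/2 > 0, so some outcome avoids every A_i.

19·p = 1/2 ≈ 0.500000; existence CERTIFIED by the union bound.


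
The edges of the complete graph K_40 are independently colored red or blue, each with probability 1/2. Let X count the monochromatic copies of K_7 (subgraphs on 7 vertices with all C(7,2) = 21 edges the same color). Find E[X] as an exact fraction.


Let X = Σ_S X_S over the C(40, 7) = 18643560 subsets S of size 7, where X_S = 1 if the K_7 on S is monochromatic.
For a fixed S, the K_7 on S has C(7, 2) = 21 edges. P[all 21 edges red] = (1/2)^21, and likewise for blue, so P[monochromatic] = 2·(1/2)^21 = 2^{1 − 21} = 1/1048576.
By linearity: E[X] = C(40, 7) · 2^{1 − 21} = 18643560 · 1/1048576 = 2330445/131072.
Numerically: E[X] ≈ 17.7799.

E[X] = C(40,7)·2^(1−C(7,2)) = 2330445/131072 ≈ 17.7799.


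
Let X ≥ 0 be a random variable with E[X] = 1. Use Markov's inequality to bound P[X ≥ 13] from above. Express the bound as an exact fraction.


μ = E[X] = 1, a = 13.
Markov: P[X ≥ 13] ≤ μ/a = (1)/13 = 1/13.
Numerically: ≈ 0.0769.
(Since a = 13 > μ = 1.0000, the bound 1/13 is < 1 and informative.)

P[X ≥ 13] ≤ 1/13 ≈ 0.0769.


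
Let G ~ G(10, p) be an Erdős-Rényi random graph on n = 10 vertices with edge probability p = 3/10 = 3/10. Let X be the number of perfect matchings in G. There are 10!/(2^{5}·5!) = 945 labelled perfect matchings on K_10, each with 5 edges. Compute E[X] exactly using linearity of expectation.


K_10 has 10!/(2^{5}·5!) = 945 labelled perfect matchings.
For each such perfect matching H, let X_H = 1 if all 5 edges of H are present in G. Then P[X_H = 1] = p^{5} = (3/10)^{5} = 243/100000.
By linearity of expectation: E[X] = Σ_H E[X_H] = 945 · p^{5} = 945 · 243/100000 = 45927/20000.
Numerically: E[X] ≈ 2.296.

E[X] = 945 · (3/10)^{5} = 45927/20000 ≈ 2.296.


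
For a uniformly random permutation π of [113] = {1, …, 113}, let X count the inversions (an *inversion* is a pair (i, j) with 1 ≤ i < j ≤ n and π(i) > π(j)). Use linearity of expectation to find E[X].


Write X = Σ X_I over the C(113, 2) = 6328 pairs i < j, with X_I the indicator of one inversion.
There are 6328 indicators.
For each fixed pair i < j, the values π(i) and π(j) are two distinct elements of {1, …, 113} in uniformly random order; by symmetry P[π(i) > π(j)] = 1/2.
By linearity: E[X] = 6328 · (1/2) = C(113, 2) · (1/2) = 6328/2 = 3164 ≈ 3164.000000.

E[X] = 3164 = 3164.000000.


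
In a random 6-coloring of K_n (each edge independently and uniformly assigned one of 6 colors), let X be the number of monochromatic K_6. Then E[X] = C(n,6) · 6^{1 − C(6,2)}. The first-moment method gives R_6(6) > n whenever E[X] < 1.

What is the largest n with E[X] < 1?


We need C(n, 6) · 6^{1 − 15} < 1, i.e. C(n, 6) < 6^{15 − 1} = 78364164096.
Check values of n near the boundary:
  n = 195: C(195, 6) = 70656049360; 70656049360 < 78364164096? YES
  n = 196: C(196, 6) = 72887293024; 72887293024 < 78364164096? YES
  n = 197: C(197, 6) = 75176946208; 75176946208 < 78364164096? YES
  n = 198: C(198, 6) = 77526225777; 77526225777 < 78364164096? YES
  n = 199: C(199, 6) = 79936367511; 79936367511 < 78364164096? NO
  n = 200: C(200, 6) = 82408626300; 82408626300 < 78364164096? NO
  n = 201: C(201, 6) = 84944276340; 84944276340 < 78364164096? NO
The largest n with C(n, 6) < 78364164096 is n = 198 (where E[X] = 25842075259/26121388032 ≈ 0.9893071). Hence R_6(6) > 198, i.e. R_6(6) ≥ 199.

Largest n = 198; hence R_6(6) > 198.


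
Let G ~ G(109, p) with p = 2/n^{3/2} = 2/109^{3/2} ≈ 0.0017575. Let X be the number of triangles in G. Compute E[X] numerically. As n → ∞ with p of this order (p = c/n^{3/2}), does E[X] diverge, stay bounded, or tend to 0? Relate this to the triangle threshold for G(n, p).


Number of potential triangles: C(109, 3) = 209934.
Each occurs with probability p³ ≈ (0.0017575)³ ≈ 5.4283863e-09.
By linearity: E[X] = C(109, 3)·p³ ≈ 209934 · 5.4283863e-09 ≈ 0.00114.
Since α = 3/2 > 1, p = c/n^{3/2} = o(1/n) is below the triangle threshold p ~ 1/n. Asymptotically E[X] ~ (c³/6)·n^{3(1−α)} = (2³/6)·n^{-1.5} → 0, so by Markov's inequality G has no triangles w.h.p.

E[X] ≈ 0.00114; in regime p = Θ(1/n^{3/2}) E[X] tends to 0 (below the triangle threshold p ~ 1/n).


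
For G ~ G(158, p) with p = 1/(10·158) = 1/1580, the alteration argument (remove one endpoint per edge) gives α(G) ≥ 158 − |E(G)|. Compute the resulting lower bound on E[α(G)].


E[|E(G)|] = C(158, 2)·p = 12403 · (1/1580) = 157/20.
E[α(G)] ≥ n − E[|E(G)|] = 158 − 157/20 = 3003/20.
Numerically: ≈ 150.150.
(This is only a lower bound; the true E[α(G)] may be larger.)

E[α(G)] ≥ 3003/20 ≈ 150.150.


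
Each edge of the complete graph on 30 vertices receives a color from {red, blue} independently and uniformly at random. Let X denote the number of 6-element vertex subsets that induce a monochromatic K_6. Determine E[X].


Let X = Σ_S X_S over the C(30, 6) = 593775 subsets S of size 6, where X_S = 1 if the K_6 on S is monochromatic.
For a fixed S, the K_6 on S has C(6, 2) = 15 edges. P[all 15 edges red] = (1/2)^15, and likewise for blue, so P[monochromatic] = 2·(1/2)^15 = 2^{1 − 15} = 1/16384.
By linearity: E[X] = C(30, 6) · 2^{1 − 15} = 593775 · 1/16384 = 593775/16384.
Numerically: E[X] ≈ 36.241.

E[X] = C(30,6)·2^(1−C(6,2)) = 593775/16384 ≈ 36.241.


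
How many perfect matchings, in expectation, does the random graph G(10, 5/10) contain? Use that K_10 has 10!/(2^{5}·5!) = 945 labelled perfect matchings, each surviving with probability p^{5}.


K_10 has 10!/(2^{5}·5!) = 945 labelled perfect matchings.
For each such perfect matching H, let X_H = 1 if all 5 edges of H are present in G. Then P[X_H = 1] = p^{5} = (1/2)^{5} = 1/32.
By linearity: E[X] = Σ_H E[X_H] = 945 · p^{5} = 945 · 1/32 = 945/32.
Numerically: E[X] ≈ 29.531.

E[X] = 945 · (1/2)^{5} = 945/32 ≈ 29.531.


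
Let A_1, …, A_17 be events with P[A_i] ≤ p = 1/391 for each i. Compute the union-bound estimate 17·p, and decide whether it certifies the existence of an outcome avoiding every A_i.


Union bound: P[∪_{i=1}^{17} A_i] ≤ Σ_i P[A_i] ≤ 17·p = 17·(1/391) = 1/23.
Numerically: 1/23 ≈ 0.043478.
Is 1/23 < 1? YES.
Since P[∪ A_i] ≤ 1/23 < 1, the complement has P[∩ A_i^c] ≥ 1 − 1/23 = 22/23 > 0, so some outcome avoids every A_i.

17·p = 1/23 ≈ 0.043478; existence CERTIFIED by the union bound.


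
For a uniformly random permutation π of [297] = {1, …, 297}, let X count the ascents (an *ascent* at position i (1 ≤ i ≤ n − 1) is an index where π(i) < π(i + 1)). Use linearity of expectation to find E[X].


Write X = Σ X_I over i = 1, …, 296, with X_I the indicator of one ascent.
There are 296 indicators.
For each fixed i, the pair (π(i), π(i+1)) is a uniformly random ordered pair of distinct values from {1, …, 297}; by symmetry P[π(i) < π(i+1)] = 1/2.
By linearity: E[X] = 296 · (1/2) = (297 − 1) · (1/2) = 148 ≈ 148.000000.

E[X] = 148 = 148.000000.


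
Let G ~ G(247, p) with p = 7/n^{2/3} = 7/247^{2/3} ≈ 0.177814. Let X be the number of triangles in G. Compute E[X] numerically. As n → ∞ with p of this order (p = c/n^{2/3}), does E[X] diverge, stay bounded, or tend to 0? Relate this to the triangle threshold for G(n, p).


Number of potential triangles: C(247, 3) = 2481115.
Each occurs with probability p³ ≈ (0.177814)³ ≈ 5.62212133e-03.
By linearity: E[X] = C(247, 3)·p³ ≈ 2481115 · 5.62212133e-03 ≈ 13949.129555.
Since α = 2/3 < 1, p = c/n^{2/3} ≫ 1/n is above the triangle threshold p ~ 1/n. Asymptotically E[X] ~ (c³/6)·n^{3(1−α)} = (7³/6)·n^{1} → ∞; triangles are abundant w.h.p.

E[X] ≈ 13949.129555; in regime p = Θ(1/n^{2/3}) E[X] diverges (above the triangle threshold p ~ 1/n).


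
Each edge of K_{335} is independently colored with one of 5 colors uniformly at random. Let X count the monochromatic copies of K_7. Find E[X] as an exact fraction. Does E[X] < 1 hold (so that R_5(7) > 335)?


E[X] = C(335, 7) · 5^{1 − 21} = 88202498238195 · 5^{−20} = 88202498238195/95367431640625.
As a reduced fraction: E[X] = 17640499647639/19073486328125 ≈ 0.9248702.
Is E[X] < 1? YES.
Since E[X] < 1, there exists a 5-coloring of K_{335} with no monochromatic K_7; hence R_5(7) > 335.

E[X] = 17640499647639/19073486328125 ≈ 0.9248702; E[X] < 1, so R_5(7) > 335.


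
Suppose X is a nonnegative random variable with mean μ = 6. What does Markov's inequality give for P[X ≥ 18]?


μ = E[X] = 6, a = 18.
Markov: P[X ≥ 18] ≤ μ/a = (6)/18 = 1/3.
Numerically: ≈ 0.33333.
(Since a = 18 > μ = 6.00000, the bound 1/3 is < 1 and informative.)

P[X ≥ 18] ≤ 1/3 ≈ 0.33333.


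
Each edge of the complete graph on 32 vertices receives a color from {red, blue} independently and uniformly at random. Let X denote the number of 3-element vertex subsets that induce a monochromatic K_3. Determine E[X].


Let X = Σ_S X_S over the C(32, 3) = 4960 subsets S of size 3, where X_S = 1 if the K_3 on S is monochromatic.
For a fixed S, the K_3 on S has C(3, 2) = 3 edges. P[all 3 edges red] = (1/2)^3, and likewise for blue, so P[monochromatic] = 2·(1/2)^3 = 2^{1 − 3} = 1/4.
By linearity: E[X] = C(32, 3) · 2^{1 − 3} = 4960 · 1/4 = 1240.
Numerically: E[X] ≈ 1240.0000.

E[X] = C(32,3)·2^(1−C(3,2)) = 1240 ≈ 1240.0000.


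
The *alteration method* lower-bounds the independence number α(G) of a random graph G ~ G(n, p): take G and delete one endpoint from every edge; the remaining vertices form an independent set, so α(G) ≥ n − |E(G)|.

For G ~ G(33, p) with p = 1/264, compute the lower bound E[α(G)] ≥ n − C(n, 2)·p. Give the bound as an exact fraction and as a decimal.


E[|E(G)|] = C(33, 2)·p = 528 · (1/264) = 2.
E[α(G)] ≥ n − E[|E(G)|] = 33 − 2 = 31.
Numerically: ≈ 31.00000.
(This is only a lower bound; the true E[α(G)] may be larger.)

E[α(G)] ≥ 31 ≈ 31.00000.


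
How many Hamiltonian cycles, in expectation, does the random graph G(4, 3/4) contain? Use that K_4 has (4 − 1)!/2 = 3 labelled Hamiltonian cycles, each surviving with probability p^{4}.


K_4 has (4 − 1)!/2 = 3 labelled Hamiltonian cycles.
For each such Hamiltonian cycle H, let X_H = 1 if all 4 edges of H are present in G. Then P[X_H = 1] = p^{4} = (3/4)^{4} = 81/256.
By linearity: E[X] = Σ_H E[X_H] = 3 · p^{4} = 3 · 81/256 = 243/256.
Numerically: E[X] ≈ 0.94922.

E[X] = 3 · (3/4)^{4} = 243/256 ≈ 0.94922.


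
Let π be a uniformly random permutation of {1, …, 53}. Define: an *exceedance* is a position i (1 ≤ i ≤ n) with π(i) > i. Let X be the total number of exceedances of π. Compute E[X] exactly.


Write X = Σ_{i=1}^{53} X_i, where X_i = 1_{π(i) > i}.
For each fixed i, π(i) is uniform over {1, …, 53} (marginal of a uniform permutation), so P[π(i) > i] = (n − i)/n. Summing: Σ_{i=1}^{53} (n − i)/n = (0 + 1 + … + 52)/53 = 53(53 − 1)/(2·53) = (53 − 1)/2.
Hence E[X] = Σ_{i=1}^{53} (53 − i)/53 = 26 ≈ 26.000.

E[X] = 26 = 26.000.


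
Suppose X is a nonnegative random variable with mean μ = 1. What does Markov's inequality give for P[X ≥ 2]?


μ = E[X] = 1, a = 2.
Markov: P[X ≥ 2] ≤ μ/a = (1)/2 = 1/2.
Numerically: ≈ 0.50000.
(Since a = 2 > μ = 1.00000, the bound 1/2 is < 1 and informative.)

P[X ≥ 2] ≤ 1/2 ≈ 0.50000.


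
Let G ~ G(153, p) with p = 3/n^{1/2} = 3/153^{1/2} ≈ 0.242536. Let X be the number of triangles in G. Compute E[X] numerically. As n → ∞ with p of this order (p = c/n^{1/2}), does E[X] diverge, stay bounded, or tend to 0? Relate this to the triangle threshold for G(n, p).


Number of potential triangles: C(153, 3) = 585276.
Each occurs with probability p³ ≈ (0.242536)³ ≈ 1.42668015e-02.
By linearity: E[X] = C(153, 3)·p³ ≈ 585276 · 1.42668015e-02 ≈ 8350.016499.
Since α = 1/2 < 1, p = c/n^{1/2} ≫ 1/n is above the triangle threshold p ~ 1/n. Asymptotically E[X] ~ (c³/6)·n^{3(1−α)} = (3³/6)·n^{1.5} → ∞; triangles are abundant w.h.p.

E[X] ≈ 8350.016499; in regime p = Θ(1/n^{1/2}) E[X] diverges (above the triangle threshold p ~ 1/n).


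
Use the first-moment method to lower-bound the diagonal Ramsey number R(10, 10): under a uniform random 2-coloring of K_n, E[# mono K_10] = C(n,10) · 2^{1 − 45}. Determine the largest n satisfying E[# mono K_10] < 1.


We need C(n, 10) · 2^{1 − 45} < 1, i.e. C(n, 10) < 2^{45 − 1} = 17592186044416.
Check values of n near the boundary:
  n = 97: C(97, 10) = 12576469727536; 12576469727536 < 17592186044416? YES
  n = 98: C(98, 10) = 14005614014756; 14005614014756 < 17592186044416? YES
  n = 99: C(99, 10) = 15579278510796; 15579278510796 < 17592186044416? YES
  n = 100: C(100, 10) = 17310309456440; 17310309456440 < 17592186044416? YES
  n = 101: C(101, 10) = 19212541264840; 19212541264840 < 17592186044416? NO
  n = 102: C(102, 10) = 21300860967540; 21300860967540 < 17592186044416? NO
  n = 103: C(103, 10) = 23591276125340; 23591276125340 < 17592186044416? NO
The largest n with C(n, 10) < 17592186044416 is n = 100 (where E[X] = 2163788682055/2199023255552 ≈ 0.983977). Hence R(10, 10) > 100, i.e. R(10, 10) ≥ 101.

Largest n = 100; hence R(10, 10) > 100.


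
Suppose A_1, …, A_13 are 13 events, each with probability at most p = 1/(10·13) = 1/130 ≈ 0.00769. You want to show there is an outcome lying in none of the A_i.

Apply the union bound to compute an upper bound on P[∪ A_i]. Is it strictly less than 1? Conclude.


Union bound: P[∪_{i=1}^{13} A_i] ≤ Σ_i P[A_i] ≤ 13·p = 13·(1/130) = 1/10.
Numerically: 1/10 ≈ 0.10000.
Is 1/10 < 1? YES.
Since P[∪ A_i] ≤ 1/10 < 1, the complement has P[∩ A_i^c] ≥ 1 − 1/10 = 9/10 > 0, so some outcome avoids every A_i.

13·p = 1/10 ≈ 0.10000; existence CERTIFIED by the union bound.


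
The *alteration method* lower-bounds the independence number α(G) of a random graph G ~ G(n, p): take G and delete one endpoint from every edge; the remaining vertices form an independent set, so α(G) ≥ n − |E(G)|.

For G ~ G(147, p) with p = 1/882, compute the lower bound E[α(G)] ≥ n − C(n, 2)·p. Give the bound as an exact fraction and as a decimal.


E[|E(G)|] = C(147, 2)·p = 10731 · (1/882) = 73/6.
E[α(G)] ≥ n − E[|E(G)|] = 147 − 73/6 = 809/6.
Numerically: ≈ 134.833.
(This is only a lower bound; the true E[α(G)] may be larger.)

E[α(G)] ≥ 809/6 ≈ 134.833.


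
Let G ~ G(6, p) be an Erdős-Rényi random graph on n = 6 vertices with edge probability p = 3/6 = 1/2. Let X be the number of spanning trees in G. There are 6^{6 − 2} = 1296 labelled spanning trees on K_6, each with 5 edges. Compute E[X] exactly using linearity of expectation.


K_6 has 6^{6 − 2} = 1296 labelled spanning trees.
For each such spanning tree H, let X_H = 1 if all 5 edges of H are present in G. Then P[X_H = 1] = p^{5} = (1/2)^{5} = 1/32.
Summing the indicators: E[X] = Σ_H E[X_H] = 1296 · p^{5} = 1296 · 1/32 = 81/2.
Numerically: E[X] ≈ 40.5.

E[X] = 1296 · (1/2)^{5} = 81/2 ≈ 40.5.


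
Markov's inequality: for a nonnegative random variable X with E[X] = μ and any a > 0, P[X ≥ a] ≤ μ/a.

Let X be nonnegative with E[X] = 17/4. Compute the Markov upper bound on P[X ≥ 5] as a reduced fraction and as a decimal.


μ = E[X] = 17/4, a = 5.
Markov: P[X ≥ 5] ≤ μ/a = (17/4)/5 = 17/20.
Numerically: ≈ 0.8500.
(Since a = 5 > μ = 4.2500, the bound 17/20 is < 1 and informative.)

P[X ≥ 5] ≤ 17/20 ≈ 0.8500.


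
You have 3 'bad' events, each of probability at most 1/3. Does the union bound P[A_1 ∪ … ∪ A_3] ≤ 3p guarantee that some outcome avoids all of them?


Union bound: P[∪_{i=1}^{3} A_i] ≤ Σ_i P[A_i] ≤ 3·p = 3·(1/3) = 1.
Numerically: 1 ≈ 1.00000.
Is 1 < 1? NO.
Since the bound 1 is ≥ 1, the union bound is uninformative here; it does NOT by itself certify existence.

3·p = 1 ≈ 1.00000; existence NOT certified by the union bound.


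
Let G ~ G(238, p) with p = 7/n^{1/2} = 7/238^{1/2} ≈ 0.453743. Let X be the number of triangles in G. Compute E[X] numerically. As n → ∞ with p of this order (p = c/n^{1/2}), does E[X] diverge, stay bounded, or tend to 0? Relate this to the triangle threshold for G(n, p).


Number of potential triangles: C(238, 3) = 2218636.
Each occurs with probability p³ ≈ (0.453743)³ ≈ 9.34175955e-02.
By linearity: E[X] = C(238, 3)·p³ ≈ 2218636 · 9.34175955e-02 ≈ 207259.640306.
Since α = 1/2 < 1, p = c/n^{1/2} ≫ 1/n is above the triangle threshold p ~ 1/n. Asymptotically E[X] ~ (c³/6)·n^{3(1−α)} = (7³/6)·n^{1.5} → ∞; triangles are abundant w.h.p.

E[X] ≈ 207259.640306; in regime p = Θ(1/n^{1/2}) E[X] diverges (above the triangle threshold p ~ 1/n).


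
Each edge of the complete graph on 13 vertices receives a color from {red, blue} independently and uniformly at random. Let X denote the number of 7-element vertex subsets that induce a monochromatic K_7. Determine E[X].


Let X = Σ_S X_S over the C(13, 7) = 1716 subsets S of size 7, where X_S = 1 if the K_7 on S is monochromatic.
For a fixed S, the K_7 on S has C(7, 2) = 21 edges. P[all 21 edges red] = (1/2)^21, and likewise for blue, so P[monochromatic] = 2·(1/2)^21 = 2^{1 − 21} = 1/1048576.
By linearity of expectation: E[X] = C(13, 7) · 2^{1 − 21} = 1716 · 1/1048576 = 429/262144.
Numerically: E[X] ≈ 0.002.

E[X] = C(13,7)·2^(1−C(7,2)) = 429/262144 ≈ 0.002.


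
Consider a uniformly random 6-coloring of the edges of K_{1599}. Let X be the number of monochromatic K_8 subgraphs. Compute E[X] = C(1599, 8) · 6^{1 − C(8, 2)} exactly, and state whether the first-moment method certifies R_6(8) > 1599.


E[X] = C(1599, 8) · 6^{1 − 28} = 1041478627524184359081 · 6^{−27} = 1041478627524184359081/1023490369077469249536.
As a reduced fraction: E[X] = 38573282500895717003/37907050706572935168 ≈ 1.017575.
Is E[X] < 1? NO.
Since E[X] ≥ 1, the first-moment bound is inconclusive at n = 1599; it does NOT by itself certify R_6(8) > 1599.

E[X] = 38573282500895717003/37907050706572935168 ≈ 1.017575; E[X] ≥ 1; first-moment method inconclusive here.


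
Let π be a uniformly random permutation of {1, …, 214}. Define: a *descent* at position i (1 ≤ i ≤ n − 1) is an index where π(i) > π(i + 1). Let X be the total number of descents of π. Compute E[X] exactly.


Write X = Σ X_I over i = 1, …, 213, with X_I the indicator of one descent.
There are 213 indicators.
For each fixed i, the pair (π(i), π(i+1)) is a uniformly random ordered pair of distinct values from {1, …, 214}; by symmetry P[π(i) > π(i+1)] = 1/2.
By linearity: E[X] = 213 · (1/2) = (214 − 1) · (1/2) = 213/2 ≈ 106.50000.

E[X] = 213/2 = 106.50000.


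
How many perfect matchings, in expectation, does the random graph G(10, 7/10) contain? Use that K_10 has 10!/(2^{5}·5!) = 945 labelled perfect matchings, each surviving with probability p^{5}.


K_10 has 10!/(2^{5}·5!) = 945 labelled perfect matchings.
For each such perfect matching H, let X_H = 1 if all 5 edges of H are present in G. Then P[X_H = 1] = p^{5} = (7/10)^{5} = 16807/100000.
By linearity of expectation: E[X] = Σ_H E[X_H] = 945 · p^{5} = 945 · 16807/100000 = 3176523/20000.
Numerically: E[X] ≈ 159.

E[X] = 945 · (7/10)^{5} = 3176523/20000 ≈ 159.


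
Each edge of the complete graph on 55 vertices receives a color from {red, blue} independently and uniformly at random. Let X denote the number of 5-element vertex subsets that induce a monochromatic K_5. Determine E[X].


Let X = Σ_S X_S over the C(55, 5) = 3478761 subsets S of size 5, where X_S = 1 if the K_5 on S is monochromatic.
For a fixed S, the K_5 on S has C(5, 2) = 10 edges. P[all 10 edges red] = (1/2)^10, and likewise for blue, so P[monochromatic] = 2·(1/2)^10 = 2^{1 − 10} = 1/512.
Summing: E[X] = C(55, 5) · 2^{1 − 10} = 3478761 · 1/512 = 3478761/512.
Numerically: E[X] ≈ 6794.455078.

E[X] = C(55,5)·2^(1−C(5,2)) = 3478761/512 ≈ 6794.455078.


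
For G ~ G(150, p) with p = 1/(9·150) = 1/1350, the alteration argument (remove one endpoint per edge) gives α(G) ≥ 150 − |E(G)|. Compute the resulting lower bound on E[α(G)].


E[|E(G)|] = C(150, 2)·p = 11175 · (1/1350) = 149/18.
E[α(G)] ≥ n − E[|E(G)|] = 150 − 149/18 = 2551/18.
Numerically: ≈ 141.722.
(This is only a lower bound; the true E[α(G)] may be larger.)

E[α(G)] ≥ 2551/18 ≈ 141.722.


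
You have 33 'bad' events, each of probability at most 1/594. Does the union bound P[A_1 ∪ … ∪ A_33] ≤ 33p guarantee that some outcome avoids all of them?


Union bound: P[∪_{i=1}^{33} A_i] ≤ Σ_i P[A_i] ≤ 33·p = 33·(1/594) = 1/18.
Numerically: 1/18 ≈ 0.0555556.
Is 1/18 < 1? YES.
Since P[∪ A_i] ≤ 1/18 < 1, the complement has P[∩ A_i^c] ≥ 1 − 1/18 = 17/18 > 0, so some outcome avoids every A_i.

33·p = 1/18 ≈ 0.0555556; existence CERTIFIED by the union bound.


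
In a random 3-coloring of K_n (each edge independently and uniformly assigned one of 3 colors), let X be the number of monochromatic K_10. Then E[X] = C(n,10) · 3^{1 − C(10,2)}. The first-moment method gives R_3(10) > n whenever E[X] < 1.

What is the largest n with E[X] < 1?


We need C(n, 10) · 3^{1 − 45} < 1, i.e. C(n, 10) < 3^{45 − 1} = 984770902183611232881.
Check values of n near the boundary:
  n = 569: C(569, 10) = 905357721286137524328; 905357721286137524328 < 984770902183611232881? YES
  n = 570: C(570, 10) = 921524823451961408691; 921524823451961408691 < 984770902183611232881? YES
  n = 571: C(571, 10) = 937951290893172842001; 937951290893172842001 < 984770902183611232881? YES
  n = 572: C(572, 10) = 954640815642161682606; 954640815642161682606 < 984770902183611232881? YES
  n = 573: C(573, 10) = 971597135635805762226; 971597135635805762226 < 984770902183611232881? YES
  n = 574: C(574, 10) = 988824035203816502691; 988824035203816502691 < 984770902183611232881? NO
  n = 575: C(575, 10) = 1006325345561406175305; 1006325345561406175305 < 984770902183611232881? NO
  n = 576: C(576, 10) = 1024104945306307344480; 1024104945306307344480 < 984770902183611232881? NO
The largest n with C(n, 10) < 984770902183611232881 is n = 573 (where E[X] = 35985079097622435638/36472996377170786403 ≈ 0.9866). Hence R_3(10) > 573, i.e. R_3(10) ≥ 574.

Largest n = 573; hence R_3(10) > 573.


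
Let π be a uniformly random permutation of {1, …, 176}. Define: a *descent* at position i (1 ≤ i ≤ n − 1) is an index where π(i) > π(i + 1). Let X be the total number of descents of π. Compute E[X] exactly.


Write X = Σ X_I over i = 1, …, 175, with X_I the indicator of one descent.
There are 175 indicators.
For each fixed i, the pair (π(i), π(i+1)) is a uniformly random ordered pair of distinct values from {1, …, 176}; by symmetry P[π(i) > π(i+1)] = 1/2.
By linearity: E[X] = 175 · (1/2) = (176 − 1) · (1/2) = 175/2 ≈ 87.500.

E[X] = 175/2 = 87.500.


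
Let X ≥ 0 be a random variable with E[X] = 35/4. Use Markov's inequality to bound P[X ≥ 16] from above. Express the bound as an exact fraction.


μ = E[X] = 35/4, a = 16.
Markov: P[X ≥ 16] ≤ μ/a = (35/4)/16 = 35/64.
Numerically: ≈ 0.546875.
(Since a = 16 > μ = 8.750000, the bound 35/64 is < 1 and informative.)

P[X ≥ 16] ≤ 35/64 ≈ 0.546875.


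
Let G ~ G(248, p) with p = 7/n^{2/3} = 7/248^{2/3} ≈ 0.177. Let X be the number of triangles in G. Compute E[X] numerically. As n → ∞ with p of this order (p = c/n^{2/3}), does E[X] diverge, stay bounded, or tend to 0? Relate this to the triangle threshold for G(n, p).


Number of potential triangles: C(248, 3) = 2511496.
Each occurs with probability p³ ≈ (0.177)³ ≈ 5.57687e-03.
By linearity: E[X] = C(248, 3)·p³ ≈ 2511496 · 5.57687e-03 ≈ 14006.294.
Since α = 2/3 < 1, p = c/n^{2/3} ≫ 1/n is above the triangle threshold p ~ 1/n. Asymptotically E[X] ~ (c³/6)·n^{3(1−α)} = (7³/6)·n^{1} → ∞; triangles are abundant w.h.p.

E[X] ≈ 14006.294; in regime p = Θ(1/n^{2/3}) E[X] diverges (above the triangle threshold p ~ 1/n).


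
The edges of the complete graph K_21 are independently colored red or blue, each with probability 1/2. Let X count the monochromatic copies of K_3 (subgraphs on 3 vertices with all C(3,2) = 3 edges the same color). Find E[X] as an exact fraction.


Let X = Σ_S X_S over the C(21, 3) = 1330 subsets S of size 3, where X_S = 1 if the K_3 on S is monochromatic.
For a fixed S, the K_3 on S has C(3, 2) = 3 edges. P[all 3 edges red] = (1/2)^3, and likewise for blue, so P[monochromatic] = 2·(1/2)^3 = 2^{1 − 3} = 1/4.
By linearity of expectation: E[X] = C(21, 3) · 2^{1 − 3} = 1330 · 1/4 = 665/2.
Numerically: E[X] ≈ 332.5000.

E[X] = C(21,3)·2^(1−C(3,2)) = 665/2 ≈ 332.5000.
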